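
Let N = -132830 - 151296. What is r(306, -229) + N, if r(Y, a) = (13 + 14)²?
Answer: -283397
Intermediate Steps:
N = -284126
r(Y, a) = 729 (r(Y, a) = 27² = 729)
r(306, -229) + N = 729 - 284126 = -283397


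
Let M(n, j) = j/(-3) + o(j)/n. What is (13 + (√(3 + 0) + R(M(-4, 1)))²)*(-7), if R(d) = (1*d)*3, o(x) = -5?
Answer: -2639/16 - 77*√3/2 ≈ -231.62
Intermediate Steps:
M(n, j) = -5/n - j/3 (M(n, j) = j/(-3) - 5/n = j*(-⅓) - 5/n = -j/3 - 5/n = -5/n - j/3)
R(d) = 3*d (R(d) = d*3 = 3*d)
(13 + (√(3 + 0) + R(M(-4, 1)))²)*(-7) = (13 + (√(3 + 0) + 3*(-5/(-4) - ⅓*1))²)*(-7) = (13 + (√3 + 3*(-5*(-¼) - ⅓))²)*(-7) = (13 + (√3 + 3*(5/4 - ⅓))²)*(-7) = (13 + (√3 + 3*(11/12))²)*(-7) = (13 + (√3 + 11/4)²)*(-7) = (13 + (11/4 + √3)²)*(-7) = -91 - 7*(11/4 + √3)²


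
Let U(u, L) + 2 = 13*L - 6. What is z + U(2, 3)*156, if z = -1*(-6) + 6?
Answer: 4848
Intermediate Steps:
z = 12 (z = 6 + 6 = 12)
U(u, L) = -8 + 13*L (U(u, L) = -2 + (13*L - 6) = -2 + (-6 + 13*L) = -8 + 13*L)
z + U(2, 3)*156 = 12 + (-8 + 13*3)*156 = 12 + (-8 + 39)*156 = 12 + 31*156 = 12 + 4836 = 4848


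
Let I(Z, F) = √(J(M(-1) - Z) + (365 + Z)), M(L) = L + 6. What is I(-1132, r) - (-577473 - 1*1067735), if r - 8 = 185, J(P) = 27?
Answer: 1645208 + 2*I*√185 ≈ 1.6452e+6 + 27.203*I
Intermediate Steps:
M(L) = 6 + L
r = 193 (r = 8 + 185 = 193)
I(Z, F) = √(392 + Z) (I(Z, F) = √(27 + (365 + Z)) = √(392 + Z))
I(-1132, r) - (-577473 - 1*1067735) = √(392 - 1132) - (-577473 - 1*1067735) = √(-740) - (-577473 - 1067735) = 2*I*√185 - 1*(-1645208) = 2*I*√185 + 1645208 = 1645208 + 2*I*√185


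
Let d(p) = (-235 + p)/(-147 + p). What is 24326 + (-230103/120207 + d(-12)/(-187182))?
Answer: 29007228605577791/1192531093722 ≈ 24324.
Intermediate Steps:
d(p) = (-235 + p)/(-147 + p)
24326 + (-230103/120207 + d(-12)/(-187182)) = 24326 + (-230103/120207 + ((-235 - 12)/(-147 - 12))/(-187182)) = 24326 + (-230103*1/120207 + (-247/(-159))*(-1/187182)) = 24326 + (-76701/40069 - 1/159*(-247)*(-1/187182)) = 24326 + (-76701/40069 + (247/159)*(-1/187182)) = 24326 + (-76701/40069 - 247/29761938) = 24326 - 2282780303581/1192531093722 = 29007228605577791/1192531093722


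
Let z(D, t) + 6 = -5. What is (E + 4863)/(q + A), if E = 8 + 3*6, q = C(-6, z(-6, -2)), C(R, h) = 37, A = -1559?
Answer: -4889/1522 ≈ -3.2122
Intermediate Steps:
z(D, t) = -11 (z(D, t) = -6 - 5 = -11)
q = 37
E = 26 (E = 8 + 18 = 26)
(E + 4863)/(q + A) = (26 + 4863)/(37 - 1559) = 4889/(-1522) = 4889*(-1/1522) = -4889/1522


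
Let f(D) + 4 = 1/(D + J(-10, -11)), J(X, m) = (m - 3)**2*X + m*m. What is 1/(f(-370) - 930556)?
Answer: -2209/2055607041 ≈ -1.0746e-6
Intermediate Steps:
J(X, m) = m**2 + X*(-3 + m)**2 (J(X, m) = (-3 + m)**2*X + m**2 = X*(-3 + m)**2 + m**2 = m**2 + X*(-3 + m)**2)
f(D) = -4 + 1/(-1839 + D) (f(D) = -4 + 1/(D + ((-11)**2 - 10*(-3 - 11)**2)) = -4 + 1/(D + (121 - 10*(-14)**2)) = -4 + 1/(D + (121 - 10*196)) = -4 + 1/(D + (121 - 1960)) = -4 + 1/(D - 1839) = -4 + 1/(-1839 + D))
1/(f(-370) - 930556) = 1/((7357 - 4*(-370))/(-1839 - 370) - 930556) = 1/((7357 + 1480)/(-2209) - 930556) = 1/(-1/2209*8837 - 930556) = 1/(-8837/2209 - 930556) = 1/(-2055607041/2209) = -2209/2055607041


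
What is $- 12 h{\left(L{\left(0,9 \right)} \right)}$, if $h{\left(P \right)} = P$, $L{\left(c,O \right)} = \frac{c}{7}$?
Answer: $0$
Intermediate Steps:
$L{\left(c,O \right)} = \frac{c}{7}$ ($L{\left(c,O \right)} = c \frac{1}{7} = \frac{c}{7}$)
$- 12 h{\left(L{\left(0,9 \right)} \right)} = - 12 \cdot \frac{1}{7} \cdot 0 = \left(-12\right) 0 = 0$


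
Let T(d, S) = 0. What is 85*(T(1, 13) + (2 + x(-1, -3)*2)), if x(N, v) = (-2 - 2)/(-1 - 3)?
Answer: 340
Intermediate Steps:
x(N, v) = 1 (x(N, v) = -4/(-4) = -4*(-¼) = 1)
85*(T(1, 13) + (2 + x(-1, -3)*2)) = 85*(0 + (2 + 1*2)) = 85*(0 + (2 + 2)) = 85*(0 + 4) = 85*4 = 340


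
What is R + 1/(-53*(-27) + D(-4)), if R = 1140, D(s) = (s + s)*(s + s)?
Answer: 1704301/1495 ≈ 1140.0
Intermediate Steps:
D(s) = 4*s² (D(s) = (2*s)*(2*s) = 4*s²)
R + 1/(-53*(-27) + D(-4)) = 1140 + 1/(-53*(-27) + 4*(-4)²) = 1140 + 1/(1431 + 4*16) = 1140 + 1/(1431 + 64) = 1140 + 1/1495 = 1704301/1495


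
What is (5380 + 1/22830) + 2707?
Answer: 184626211/22830 ≈ 8087.0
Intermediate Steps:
(5380 + 1/22830) + 2707 = 122825401/22830 + 2707 = 184626211/22830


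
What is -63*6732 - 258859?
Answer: -682975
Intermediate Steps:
-63*6732 - 258859 = -424116 - 258859 = -682975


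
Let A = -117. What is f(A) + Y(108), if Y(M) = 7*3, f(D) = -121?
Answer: -100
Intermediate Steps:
Y(M) = 21
f(A) + Y(108) = -121 + 21 = -100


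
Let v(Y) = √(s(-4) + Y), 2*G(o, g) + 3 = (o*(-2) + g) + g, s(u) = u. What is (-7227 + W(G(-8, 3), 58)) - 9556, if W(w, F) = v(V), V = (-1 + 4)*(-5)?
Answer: -16783 + I*√19 ≈ -16783.0 + 4.3589*I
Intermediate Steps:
V = -15 (V = 3*(-5) = -15)
G(o, g) = -3/2 + g - o (G(o, g) = -3/2 + ((o*(-2) + g) + g)/2 = -3/2 + ((-2*o + g) + g)/2 = -3/2 + ((g - 2*o) + g)/2 = -3/2 + (-2*o + 2*g)/2 = -3/2 + (g - o) = -3/2 + g - o)
v(Y) = √(-4 + Y)
W(w, F) = I*√19 (W(w, F) = √(-4 - 15) = √(-19) = I*√19)
(-7227 + W(G(-8, 3), 58)) - 9556 = (-7227 + I*√19) - 9556 = -16783 + I*√19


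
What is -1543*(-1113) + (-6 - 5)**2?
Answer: 1717480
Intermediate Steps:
-1543*(-1113) + (-6 - 5)**2 = 1717359 + (-11)**2 = 1717359 + 121 = 1717480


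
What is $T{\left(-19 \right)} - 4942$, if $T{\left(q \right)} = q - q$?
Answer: $-4942$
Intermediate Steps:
$T{\left(q \right)} = 0$
$T{\left(-19 \right)} - 4942 = 0 - 4942 = -4942$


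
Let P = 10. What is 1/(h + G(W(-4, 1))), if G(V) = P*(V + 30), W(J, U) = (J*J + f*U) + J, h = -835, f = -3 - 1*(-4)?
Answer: -1/405 ≈ -0.0024691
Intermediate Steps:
f = 1 (f = -3 + 4 = 1)
W(J, U) = J + U + J² (W(J, U) = (J*J + 1*U) + J = (J² + U) + J = (U + J²) + J = J + U + J²)
G(V) = 300 + 10*V (G(V) = 10*(V + 30) = 10*(30 + V) = 300 + 10*V)
1/(h + G(W(-4, 1))) = 1/(-835 + (300 + 10*(-4 + 1 + (-4)²))) = 1/(-835 + (300 + 10*(-4 + 1 + 16))) = 1/(-835 + (300 + 10*13)) = 1/(-835 + (300 + 130)) = 1/(-835 + 430) = 1/(-405) = -1/405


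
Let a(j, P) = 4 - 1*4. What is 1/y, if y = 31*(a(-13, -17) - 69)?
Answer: -1/2139 ≈ -0.00046751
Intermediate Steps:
a(j, P) = 0 (a(j, P) = 4 - 4 = 0)
y = -2139 (y = 31*(0 - 69) = 31*(-69) = -2139)
1/y = 1/(-2139) = -1/2139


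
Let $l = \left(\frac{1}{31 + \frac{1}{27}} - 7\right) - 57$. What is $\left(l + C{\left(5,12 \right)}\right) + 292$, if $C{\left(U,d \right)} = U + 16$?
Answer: $\frac{208689}{838} \approx 249.03$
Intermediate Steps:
$C{\left(U,d \right)} = 16 + U$
$l = - \frac{53605}{838}$ ($l = \left(\frac{1}{31 + \frac{1}{27}} - 7\right) - 57 = \left(\frac{1}{\frac{838}{27}} - 7\right) - 57 = \left(\frac{27}{838} - 7\right) - 57 = - \frac{5839}{838} - 57 = - \frac{53605}{838} \approx -63.968$)
$\left(l + C{\left(5,12 \right)}\right) + 292 = \left(- \frac{53605}{838} + \left(16 + 5\right)\right) + 292 = \left(- \frac{53605}{838} + 21\right) + 292 = - \frac{36007}{838} + 292 = \frac{208689}{838}$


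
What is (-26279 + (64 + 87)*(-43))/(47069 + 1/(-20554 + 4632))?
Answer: -521795784/749432617 ≈ -0.69625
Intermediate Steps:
(-26279 + (64 + 87)*(-43))/(47069 + 1/(-20554 + 4632)) = (-26279 + 151*(-43))/(47069 + 1/(-15922)) = (-26279 - 6493)/(47069 - 1/15922) = -32772/749432617/15922 = -32772*15922/749432617 = -521795784/749432617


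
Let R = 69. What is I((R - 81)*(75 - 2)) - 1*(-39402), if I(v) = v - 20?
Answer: 38506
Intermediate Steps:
I(v) = -20 + v
I((R - 81)*(75 - 2)) - 1*(-39402) = (-20 + (69 - 81)*(75 - 2)) - 1*(-39402) = (-20 - 12*73) + 39402 = (-20 - 876) + 39402 = -896 + 39402 = 38506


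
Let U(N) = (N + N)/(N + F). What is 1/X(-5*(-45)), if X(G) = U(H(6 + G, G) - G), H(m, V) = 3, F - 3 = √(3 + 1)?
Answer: 217/444 ≈ 0.48874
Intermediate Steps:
F = 5 (F = 3 + √(3 + 1) = 3 + √4 = 3 + 2 = 5)
U(N) = 2*N/(5 + N) (U(N) = (N + N)/(N + 5) = (2*N)/(5 + N) = 2*N/(5 + N))
X(G) = 2*(3 - G)/(8 - G) (X(G) = 2*(3 - G)/(5 + (3 - G)) = 2*(3 - G)/(8 - G))
1/X(-5*(-45)) = 1/(2*(-3 - 5*(-45))/(-8 - 5*(-45))) = 1/(2*(-3 + 225)/(-8 + 225)) = 1/(2*222/217) = 1/(2*(1/217)*222) = 1/(444/217) = 217/444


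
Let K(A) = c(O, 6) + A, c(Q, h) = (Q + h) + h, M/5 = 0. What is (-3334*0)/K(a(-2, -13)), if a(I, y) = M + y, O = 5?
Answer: 0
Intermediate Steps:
M = 0 (M = 5*0 = 0)
c(Q, h) = Q + 2*h
a(I, y) = y (a(I, y) = 0 + y = y)
K(A) = 17 + A (K(A) = (5 + 2*6) + A = (5 + 12) + A = 17 + A)
(-3334*0)/K(a(-2, -13)) = (-3334*0)/(17 - 13) = -3334*0/4 = 0*(¼) = 0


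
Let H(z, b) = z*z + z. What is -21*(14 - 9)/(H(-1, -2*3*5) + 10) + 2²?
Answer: -13/2 ≈ -6.5000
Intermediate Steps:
H(z, b) = z + z² (H(z, b) = z² + z = z + z²)
-21*(14 - 9)/(H(-1, -2*3*5) + 10) + 2² = -21*(14 - 9)/(-(1 - 1) + 10) + 2² = -105/(-1*0 + 10) + 4 = -105/(0 + 10) + 4 = -105/10 + 4 = -21*½ + 4 = -21/2 + 4 = -13/2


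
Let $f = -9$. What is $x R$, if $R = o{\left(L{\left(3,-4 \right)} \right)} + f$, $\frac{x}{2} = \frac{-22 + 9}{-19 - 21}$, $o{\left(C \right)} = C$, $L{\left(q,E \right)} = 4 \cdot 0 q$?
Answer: $- \frac{117}{20} \approx -5.85$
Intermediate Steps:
$L{\left(q,E \right)} = 0$ ($L{\left(q,E \right)} = 0 q = 0$)
$x = \frac{13}{20}$ ($x = 2 \frac{-22 + 9}{-19 - 21} = 2 \left(- \frac{13}{-40}\right) = 2 \left(\left(-13\right) \left(- \frac{1}{40}\right)\right) = 2 \cdot \frac{13}{40} = \frac{13}{20} \approx 0.65$)
$R = -9$ ($R = 0 - 9 = -9$)
$x R = \frac{13}{20} \left(-9\right) = - \frac{117}{20}$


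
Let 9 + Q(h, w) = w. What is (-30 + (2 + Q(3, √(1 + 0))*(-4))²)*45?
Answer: 50670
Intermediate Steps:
Q(h, w) = -9 + w
(-30 + (2 + Q(3, √(1 + 0))*(-4))²)*45 = (-30 + (2 + (-9 + √(1 + 0))*(-4))²)*45 = (-30 + (2 + (-9 + √1)*(-4))²)*45 = (-30 + (2 + (-9 + 1)*(-4))²)*45 = (-30 + (2 - 8*(-4))²)*45 = (-30 + (2 + 32)²)*45 = (-30 + 34²)*45 = (-30 + 1156)*45 = 1126*45 = 50670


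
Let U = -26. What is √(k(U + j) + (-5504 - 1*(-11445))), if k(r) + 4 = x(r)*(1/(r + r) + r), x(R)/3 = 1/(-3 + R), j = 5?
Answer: √41910015/84 ≈ 77.069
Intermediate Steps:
x(R) = 3/(-3 + R)
k(r) = -4 + 3*(r + 1/(2*r))/(-3 + r) (k(r) = -4 + (3/(-3 + r))*(1/(r + r) + r) = -4 + (3/(-3 + r))*(1/(2*r) + r) = -4 + (3/(-3 + r))*(r + 1/(2*r)) = -4 + 3*(r + 1/(2*r))/(-3 + r))
√(k(U + j) + (-5504 - 1*(-11445))) = √((3/2 - (-26 + 5)² + 12*(-26 + 5))/((-26 + 5)*(-3 + (-26 + 5))) + (-5504 - 1*(-11445))) = √((3/2 - 1*(-21)² + 12*(-21))/((-21)*(-3 - 21)) + (-5504 + 11445)) = √(-1/21*(3/2 - 1*441 - 252)/(-24) + 5941) = √(-1/21*(-1/24)*(3/2 - 441 - 252) + 5941) = √(-1/21*(-1/24)*(-1383/2) + 5941) = √(-461/336 + 5941) = √(1995715/336) = √41910015/84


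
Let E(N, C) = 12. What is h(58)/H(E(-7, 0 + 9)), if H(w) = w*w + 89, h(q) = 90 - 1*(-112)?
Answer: 202/233 ≈ 0.86695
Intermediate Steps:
h(q) = 202 (h(q) = 90 + 112 = 202)
H(w) = 89 + w² (H(w) = w² + 89 = 89 + w²)
h(58)/H(E(-7, 0 + 9)) = 202/(89 + 12²) = 202/(89 + 144) = 202/233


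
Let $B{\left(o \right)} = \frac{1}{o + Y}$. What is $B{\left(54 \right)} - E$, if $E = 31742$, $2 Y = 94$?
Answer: $- \frac{3205941}{101} \approx -31742.0$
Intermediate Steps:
$Y = 47$ ($Y = \frac{1}{2} \cdot 94 = 47$)
$B{\left(o \right)} = \frac{1}{47 + o}$ ($B{\left(o \right)} = \frac{1}{o + 47} = \frac{1}{47 + o}$)
$B{\left(54 \right)} - E = \frac{1}{47 + 54} - 31742 = \frac{1}{101} - 31742 = - \frac{3205941}{101}$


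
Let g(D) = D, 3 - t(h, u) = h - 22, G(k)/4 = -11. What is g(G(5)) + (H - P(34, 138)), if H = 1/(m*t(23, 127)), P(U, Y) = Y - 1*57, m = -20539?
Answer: -5134751/41078 ≈ -125.00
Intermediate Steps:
G(k) = -44 (G(k) = 4*(-11) = -44)
t(h, u) = 25 - h (t(h, u) = 3 - (h - 22) = 3 - (-22 + h) = 3 + (22 - h) = 25 - h)
P(U, Y) = -57 + Y (P(U, Y) = Y - 57 = -57 + Y)
H = -1/41078 (H = 1/((-20539)*(25 - 1*23)) = -1/(20539*(25 - 23)) = -1/20539/2 = -1/20539*½ = -1/41078 ≈ -2.4344e-5)
g(G(5)) + (H - P(34, 138)) = -44 + (-1/41078 - (-57 + 138)) = -44 + (-1/41078 - 1*81) = -44 + (-1/41078 - 81) = -44 - 3327319/41078 = -5134751/41078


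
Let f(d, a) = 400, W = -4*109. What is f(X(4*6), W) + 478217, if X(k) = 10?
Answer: 478617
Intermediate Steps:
W = -436
f(X(4*6), W) + 478217 = 400 + 478217 = 478617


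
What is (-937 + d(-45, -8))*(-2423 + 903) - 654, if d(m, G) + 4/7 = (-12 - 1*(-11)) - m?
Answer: 9503022/7 ≈ 1.3576e+6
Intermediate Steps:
d(m, G) = -11/7 - m (d(m, G) = -4/7 + ((-12 - 1*(-11)) - m) = -4/7 + ((-12 + 11) - m) = -4/7 + (-1 - m) = -11/7 - m)
(-937 + d(-45, -8))*(-2423 + 903) - 654 = (-937 + (-11/7 - 1*(-45)))*(-2423 + 903) - 654 = (-937 + (-11/7 + 45))*(-1520) - 654 = (-937 + 304/7)*(-1520) - 654 = -6255/7*(-1520) - 654 = 9507600/7 - 654 = 9503022/7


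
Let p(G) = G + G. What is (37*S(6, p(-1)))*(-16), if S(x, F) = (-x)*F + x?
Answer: -10656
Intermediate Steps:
p(G) = 2*G
S(x, F) = x - F*x (S(x, F) = -F*x + x = x - F*x)
(37*S(6, p(-1)))*(-16) = (37*(6*(1 - 2*(-1))))*(-16) = (37*(6*(1 - 1*(-2))))*(-16) = (37*(6*(1 + 2)))*(-16) = (37*(6*3))*(-16) = (37*18)*(-16) = 666*(-16) = -10656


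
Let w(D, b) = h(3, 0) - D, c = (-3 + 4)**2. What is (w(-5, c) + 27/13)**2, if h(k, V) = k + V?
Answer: 17161/169 ≈ 101.54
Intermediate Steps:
c = 1 (c = 1**2 = 1)
h(k, V) = V + k
w(D, b) = 3 - D (w(D, b) = (0 + 3) - D = 3 - D)
(w(-5, c) + 27/13)**2 = ((3 - 1*(-5)) + 27/13)**2 = ((3 + 5) + 27*(1/13))**2 = (8 + 27/13)**2 = (131/13)**2 = 17161/169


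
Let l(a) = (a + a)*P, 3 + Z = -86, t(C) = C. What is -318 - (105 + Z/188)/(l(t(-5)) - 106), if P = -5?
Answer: -3328253/10528 ≈ -316.13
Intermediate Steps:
Z = -89 (Z = -3 - 86 = -89)
l(a) = -10*a (l(a) = (a + a)*(-5) = (2*a)*(-5) = -10*a)
-318 - (105 + Z/188)/(l(t(-5)) - 106) = -318 - (105 - 89/188)/(-10*(-5) - 106) = -318 - (105 - 89*1/188)/(50 - 106) = -318 - (105 - 89/188)/(-56) = -318 - 19651*(-1)/(188*56) = -318 - 1*(-19651/10528) = -318 + 19651/10528 = -3328253/10528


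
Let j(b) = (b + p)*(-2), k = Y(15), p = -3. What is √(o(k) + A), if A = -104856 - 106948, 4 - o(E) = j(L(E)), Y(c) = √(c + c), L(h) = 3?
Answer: 10*I*√2118 ≈ 460.22*I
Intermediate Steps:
Y(c) = √2*√c (Y(c) = √(2*c) = √2*√c)
k = √30 (k = √2*√15 = √30 ≈ 5.4772)
j(b) = 6 - 2*b (j(b) = (b - 3)*(-2) = (-3 + b)*(-2) = 6 - 2*b)
o(E) = 4 (o(E) = 4 - (6 - 2*3) = 4 - (6 - 6) = 4 - 1*0 = 4 + 0 = 4)
A = -211804
√(o(k) + A) = √(4 - 211804) = √(-211800) = 10*I*√2118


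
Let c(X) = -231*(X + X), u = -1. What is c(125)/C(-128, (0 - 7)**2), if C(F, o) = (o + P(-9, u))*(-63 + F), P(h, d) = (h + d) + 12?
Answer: 19250/3247 ≈ 5.9286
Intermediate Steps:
c(X) = -462*X
P(h, d) = 12 + d + h (P(h, d) = (d + h) + 12 = 12 + d + h)
C(F, o) = (-63 + F)*(2 + o) (C(F, o) = (o + (12 - 1 - 9))*(-63 + F) = (o + 2)*(-63 + F) = (2 + o)*(-63 + F) = (-63 + F)*(2 + o))
c(125)/C(-128, (0 - 7)**2) = (-462*125)/(-126 - 63*(0 - 7)**2 + 2*(-128) - 128*(0 - 7)**2) = -57750/(-126 - 63*(-7)**2 - 256 - 128*(-7)**2) = -57750/(-126 - 63*49 - 256 - 128*49) = -57750/(-126 - 3087 - 256 - 6272) = -57750/(-9741) = -57750*(-1/9741) = 19250/3247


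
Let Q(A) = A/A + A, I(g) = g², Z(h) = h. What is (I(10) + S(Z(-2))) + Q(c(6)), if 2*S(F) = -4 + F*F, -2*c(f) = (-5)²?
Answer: 177/2 ≈ 88.500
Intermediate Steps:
c(f) = -25/2 (c(f) = -½*(-5)² = -½*25 = -25/2)
S(F) = -2 + F²/2 (S(F) = (-4 + F*F)/2 = (-4 + F²)/2 = -2 + F²/2)
Q(A) = 1 + A
(I(10) + S(Z(-2))) + Q(c(6)) = (10² + (-2 + (½)*(-2)²)) + (1 - 25/2) = (100 + (-2 + (½)*4)) - 23/2 = (100 + (-2 + 2)) - 23/2 = (100 + 0) - 23/2 = 100 - 23/2 = 177/2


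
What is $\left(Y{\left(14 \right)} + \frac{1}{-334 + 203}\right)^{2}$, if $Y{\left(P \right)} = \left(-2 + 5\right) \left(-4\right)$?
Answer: $\frac{2474329}{17161} \approx 144.18$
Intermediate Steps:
$Y{\left(P \right)} = -12$ ($Y{\left(P \right)} = 3 \left(-4\right) = -12$)
$\left(Y{\left(14 \right)} + \frac{1}{-334 + 203}\right)^{2} = \left(-12 + \frac{1}{-334 + 203}\right)^{2} = \left(-12 + \frac{1}{-131}\right)^{2} = \left(-12 - \frac{1}{131}\right)^{2} = \left(- \frac{1573}{131}\right)^{2} = \frac{2474329}{17161}$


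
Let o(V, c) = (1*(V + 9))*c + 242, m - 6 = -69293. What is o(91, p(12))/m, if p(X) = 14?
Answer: -1642/69287 ≈ -0.023699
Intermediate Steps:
m = -69287 (m = 6 - 69293 = -69287)
o(V, c) = 242 + c*(9 + V) (o(V, c) = (1*(9 + V))*c + 242 = (9 + V)*c + 242 = c*(9 + V) + 242 = 242 + c*(9 + V))
o(91, p(12))/m = (242 + 9*14 + 91*14)/(-69287) = (242 + 126 + 1274)*(-1/69287) = 1642*(-1/69287) = -1642/69287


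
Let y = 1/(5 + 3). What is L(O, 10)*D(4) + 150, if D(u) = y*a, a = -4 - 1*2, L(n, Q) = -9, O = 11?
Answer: 627/4 ≈ 156.75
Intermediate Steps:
y = 1/8 ≈ 0.12500
a = -6 (a = -4 - 2 = -6)
D(u) = -3/4 (D(u) = (1/8)*(-6) = -3/4)
L(O, 10)*D(4) + 150 = -9*(-3/4) + 150 = 27/4 + 150 = 627/4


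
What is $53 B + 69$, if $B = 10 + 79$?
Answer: $4786$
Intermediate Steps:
$B = 89$
$53 B + 69 = 53 \cdot 89 + 69 = 4717 + 69 = 4786$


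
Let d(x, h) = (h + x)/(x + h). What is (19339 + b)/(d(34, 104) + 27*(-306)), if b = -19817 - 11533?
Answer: 12011/8261 ≈ 1.4539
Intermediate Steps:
d(x, h) = 1 (d(x, h) = (h + x)/(h + x) = 1)
b = -31350
(19339 + b)/(d(34, 104) + 27*(-306)) = (19339 - 31350)/(1 + 27*(-306)) = -12011/(1 - 8262) = -12011/(-8261) = -12011*(-1/8261) = 12011/8261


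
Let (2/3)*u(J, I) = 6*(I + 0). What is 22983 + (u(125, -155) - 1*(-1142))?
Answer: 22730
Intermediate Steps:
u(J, I) = 9*I (u(J, I) = 3*(6*(I + 0))/2 = 3*(6*I)/2 = 9*I)
22983 + (u(125, -155) - 1*(-1142)) = 22983 + (9*(-155) - 1*(-1142)) = 22983 + (-1395 + 1142) = 22983 - 253 = 22730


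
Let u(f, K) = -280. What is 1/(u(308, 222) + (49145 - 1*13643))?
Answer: 1/35222 ≈ 2.8391e-5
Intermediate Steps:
1/(u(308, 222) + (49145 - 1*13643)) = 1/(-280 + (49145 - 1*13643)) = 1/(-280 + (49145 - 13643)) = 1/(-280 + 35502) = 1/35222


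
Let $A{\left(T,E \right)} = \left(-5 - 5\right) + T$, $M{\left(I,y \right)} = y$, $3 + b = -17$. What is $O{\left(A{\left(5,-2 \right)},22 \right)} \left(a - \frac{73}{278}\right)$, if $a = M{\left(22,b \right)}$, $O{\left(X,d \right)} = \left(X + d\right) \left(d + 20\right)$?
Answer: $- \frac{2010981}{139} \approx -14467.0$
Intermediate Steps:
$b = -20$ ($b = -3 - 17 = -20$)
$A{\left(T,E \right)} = -10 + T$
$O{\left(X,d \right)} = \left(20 + d\right) \left(X + d\right)$ ($O{\left(X,d \right)} = \left(X + d\right) \left(20 + d\right) = \left(20 + d\right) \left(X + d\right)$)
$a = -20$
$O{\left(A{\left(5,-2 \right)},22 \right)} \left(a - \frac{73}{278}\right) = \left(22^{2} + 20 \left(-10 + 5\right) + 20 \cdot 22 + \left(-10 + 5\right) 22\right) \left(-20 - \frac{73}{278}\right) = \left(484 + 20 \left(-5\right) + 440 - 110\right) \left(-20 - \frac{73}{278}\right) = \left(484 - 100 + 440 - 110\right) \left(-20 - \frac{73}{278}\right) = 714 \left(- \frac{5633}{278}\right) = - \frac{2010981}{139}$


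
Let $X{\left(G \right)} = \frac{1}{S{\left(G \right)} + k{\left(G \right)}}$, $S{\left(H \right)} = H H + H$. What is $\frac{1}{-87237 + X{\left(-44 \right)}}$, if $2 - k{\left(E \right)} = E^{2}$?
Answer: $- \frac{42}{3663955} \approx -1.1463 \cdot 10^{-5}$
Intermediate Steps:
$S{\left(H \right)} = H + H^{2}$ ($S{\left(H \right)} = H^{2} + H = H + H^{2}$)
$k{\left(E \right)} = 2 - E^{2}$
$X{\left(G \right)} = \frac{1}{2 - G^{2} + G \left(1 + G\right)}$ ($X{\left(G \right)} = \frac{1}{G \left(1 + G\right) - \left(-2 + G^{2}\right)} = \frac{1}{2 - G^{2} + G \left(1 + G\right)}$)
$\frac{1}{-87237 + X{\left(-44 \right)}} = \frac{1}{-87237 + \frac{1}{2 - 44}} = \frac{1}{-87237 + \frac{1}{-42}} = \frac{1}{-87237 - \frac{1}{42}} = \frac{1}{- \frac{3663955}{42}} = - \frac{42}{3663955}$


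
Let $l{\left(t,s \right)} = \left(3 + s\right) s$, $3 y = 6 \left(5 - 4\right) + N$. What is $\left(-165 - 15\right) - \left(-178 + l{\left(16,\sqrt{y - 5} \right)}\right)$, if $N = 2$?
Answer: $\frac{1}{3} - i \sqrt{21} \approx 0.33333 - 4.5826 i$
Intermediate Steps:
$y = \frac{8}{3}$ ($y = \frac{6 \left(5 - 4\right) + 2}{3} = \frac{6 \cdot 1 + 2}{3} = \frac{6 + 2}{3} = \frac{1}{3} \cdot 8 = \frac{8}{3} \approx 2.6667$)
$l{\left(t,s \right)} = s \left(3 + s\right)$
$\left(-165 - 15\right) - \left(-178 + l{\left(16,\sqrt{y - 5} \right)}\right) = \left(-165 - 15\right) - \left(-178 + \sqrt{\frac{8}{3} - 5} \left(3 + \sqrt{\frac{8}{3} - 5}\right)\right) = \left(-165 - 15\right) - \left(-178 + \sqrt{- \frac{7}{3}} \left(3 + \sqrt{- \frac{7}{3}}\right)\right) = -180 - \left(-178 + \frac{i \sqrt{21}}{3} \left(3 + \frac{i \sqrt{21}}{3}\right)\right) = -180 - \left(-178 + \frac{i \sqrt{21} \left(3 + \frac{i \sqrt{21}}{3}\right)}{3}\right) = -180 + \left(178 - \frac{i \sqrt{21} \left(3 + \frac{i \sqrt{21}}{3}\right)}{3}\right) = -2 - \frac{i \sqrt{21} \left(3 + \frac{i \sqrt{21}}{3}\right)}{3}$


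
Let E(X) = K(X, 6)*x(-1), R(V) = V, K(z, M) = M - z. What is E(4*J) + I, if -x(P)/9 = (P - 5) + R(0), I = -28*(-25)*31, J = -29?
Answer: 28288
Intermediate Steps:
I = 21700 (I = 700*31 = 21700)
x(P) = 45 - 9*P (x(P) = -9*((P - 5) + 0) = -9*((-5 + P) + 0) = -9*(-5 + P) = 45 - 9*P)
E(X) = 324 - 54*X (E(X) = (6 - X)*(45 - 9*(-1)) = (6 - X)*(45 + 9) = (6 - X)*54 = 324 - 54*X)
E(4*J) + I = (324 - 216*(-29)) + 21700 = (324 - 54*(-116)) + 21700 = (324 + 6264) + 21700 = 6588 + 21700 = 28288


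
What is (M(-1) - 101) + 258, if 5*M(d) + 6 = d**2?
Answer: 156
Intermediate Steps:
M(d) = -6/5 + d**2/5
(M(-1) - 101) + 258 = ((-6/5 + (1/5)*(-1)**2) - 101) + 258 = ((-6/5 + (1/5)*1) - 101) + 258 = ((-6/5 + 1/5) - 101) + 258 = (-1 - 101) + 258 = -102 + 258 = 156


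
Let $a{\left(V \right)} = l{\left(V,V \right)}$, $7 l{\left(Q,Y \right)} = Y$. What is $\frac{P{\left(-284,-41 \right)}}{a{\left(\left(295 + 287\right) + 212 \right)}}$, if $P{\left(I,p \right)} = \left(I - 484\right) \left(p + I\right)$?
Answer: $\frac{873600}{397} \approx 2200.5$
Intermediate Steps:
$l{\left(Q,Y \right)} = \frac{Y}{7}$
$a{\left(V \right)} = \frac{V}{7}$
$P{\left(I,p \right)} = \left(-484 + I\right) \left(I + p\right)$
$\frac{P{\left(-284,-41 \right)}}{a{\left(\left(295 + 287\right) + 212 \right)}} = \frac{\left(-284\right)^{2} - -137456 - -19844 - -11644}{\frac{1}{7} \left(\left(295 + 287\right) + 212\right)} = \frac{80656 + 137456 + 19844 + 11644}{\frac{1}{7} \left(582 + 212\right)} = \frac{249600}{\frac{1}{7} \cdot 794} = \frac{249600}{\frac{794}{7}} = 249600 \cdot \frac{7}{794} = \frac{873600}{397}$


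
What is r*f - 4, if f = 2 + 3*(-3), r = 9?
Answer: -67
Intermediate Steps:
f = -7 (f = 2 - 9 = -7)
r*f - 4 = 9*(-7) - 4 = -63 - 4 = -67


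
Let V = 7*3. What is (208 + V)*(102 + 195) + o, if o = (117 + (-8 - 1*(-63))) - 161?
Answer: 68024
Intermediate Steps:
V = 21
o = 11 (o = (117 + (-8 + 63)) - 161 = (117 + 55) - 161 = 172 - 161 = 11)
(208 + V)*(102 + 195) + o = (208 + 21)*(102 + 195) + 11 = 229*297 + 11 = 68013 + 11 = 68024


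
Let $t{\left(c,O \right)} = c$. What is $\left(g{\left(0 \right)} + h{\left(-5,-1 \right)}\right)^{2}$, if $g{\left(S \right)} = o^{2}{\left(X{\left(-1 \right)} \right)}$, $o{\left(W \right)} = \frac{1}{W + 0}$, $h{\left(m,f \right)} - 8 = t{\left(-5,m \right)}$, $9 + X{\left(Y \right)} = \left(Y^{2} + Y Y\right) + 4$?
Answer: $\frac{784}{81} \approx 9.679$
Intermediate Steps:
$X{\left(Y \right)} = -5 + 2 Y^{2}$ ($X{\left(Y \right)} = -9 + \left(\left(Y^{2} + Y Y\right) + 4\right) = -9 + \left(\left(Y^{2} + Y^{2}\right) + 4\right) = -9 + \left(2 Y^{2} + 4\right) = -9 + \left(4 + 2 Y^{2}\right) = -5 + 2 Y^{2}$)
$h{\left(m,f \right)} = 3$ ($h{\left(m,f \right)} = 8 - 5 = 3$)
$o{\left(W \right)} = \frac{1}{W}$
$g{\left(S \right)} = \frac{1}{9}$ ($g{\left(S \right)} = \left(\frac{1}{-5 + 2 \left(-1\right)^{2}}\right)^{2} = \left(\frac{1}{-5 + 2 \cdot 1}\right)^{2} = \left(\frac{1}{-5 + 2}\right)^{2} = \left(\frac{1}{-3}\right)^{2} = \left(- \frac{1}{3}\right)^{2} = \frac{1}{9}$)
$\left(g{\left(0 \right)} + h{\left(-5,-1 \right)}\right)^{2} = \left(\frac{1}{9} + 3\right)^{2} = \left(\frac{28}{9}\right)^{2} = \frac{784}{81}$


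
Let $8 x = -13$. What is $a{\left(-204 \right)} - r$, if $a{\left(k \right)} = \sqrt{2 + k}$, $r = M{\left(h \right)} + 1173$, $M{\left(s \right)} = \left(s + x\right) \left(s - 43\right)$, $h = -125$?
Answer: $-22446 + i \sqrt{202} \approx -22446.0 + 14.213 i$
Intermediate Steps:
$x = - \frac{13}{8}$ ($x = \frac{1}{8} \left(-13\right) = - \frac{13}{8} \approx -1.625$)
$M{\left(s \right)} = \left(-43 + s\right) \left(- \frac{13}{8} + s\right)$ ($M{\left(s \right)} = \left(s - \frac{13}{8}\right) \left(s - 43\right) = \left(- \frac{13}{8} + s\right) \left(-43 + s\right) = \left(-43 + s\right) \left(- \frac{13}{8} + s\right)$)
$r = 22446$ ($r = \left(\frac{559}{8} + \left(-125\right)^{2} - - \frac{44625}{8}\right) + 1173 = \left(\frac{559}{8} + 15625 + \frac{44625}{8}\right) + 1173 = 21273 + 1173 = 22446$)
$a{\left(-204 \right)} - r = \sqrt{2 - 204} - 22446 = \sqrt{-202} - 22446 = i \sqrt{202} - 22446 = -22446 + i \sqrt{202}$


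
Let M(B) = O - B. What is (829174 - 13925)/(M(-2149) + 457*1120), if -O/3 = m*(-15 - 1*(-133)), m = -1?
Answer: 815249/514343 ≈ 1.5850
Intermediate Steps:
O = 354 (O = -(-3)*(-15 - 1*(-133)) = -(-3)*(-15 + 133) = -(-3)*118 = -3*(-118) = 354)
M(B) = 354 - B
(829174 - 13925)/(M(-2149) + 457*1120) = (829174 - 13925)/((354 - 1*(-2149)) + 457*1120) = 815249/((354 + 2149) + 511840) = 815249/(2503 + 511840) = 815249/514343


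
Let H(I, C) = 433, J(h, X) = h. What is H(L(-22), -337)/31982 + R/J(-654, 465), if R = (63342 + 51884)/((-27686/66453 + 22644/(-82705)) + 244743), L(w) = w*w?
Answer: 3535835620590127563/275828163194412177862 ≈ 0.012819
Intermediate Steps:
L(w) = w²
R = 37251856583970/79123682299049 (R = 115226/((-27686*1/66453 + 22644*(-1/82705)) + 244743) = 115226/((-27686/66453 - 1332/4865) + 244743) = 115226/(-223207786/323293845 + 244743) = 115226/(79123682299049/323293845) = 115226*(323293845/79123682299049) = 37251856583970/79123682299049 ≈ 0.47081)
H(L(-22), -337)/31982 + R/J(-654, 465) = 433/31982 + (37251856583970/79123682299049)/(-654) = 433*(1/31982) + (37251856583970/79123682299049)*(-1/654) = 433/31982 - 6208642763995/8624481370596341 = 3535835620590127563/275828163194412177862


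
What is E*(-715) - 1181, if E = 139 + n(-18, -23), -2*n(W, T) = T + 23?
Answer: -100566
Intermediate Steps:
n(W, T) = -23/2 - T/2 (n(W, T) = -(T + 23)/2 = -(23 + T)/2 = -23/2 - T/2)
E = 139 (E = 139 + (-23/2 - 1/2*(-23)) = 139 + (-23/2 + 23/2) = 139 + 0 = 139)
E*(-715) - 1181 = 139*(-715) - 1181 = -99385 - 1181 = -100566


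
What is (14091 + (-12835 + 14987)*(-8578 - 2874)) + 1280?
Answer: -24629333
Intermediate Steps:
(14091 + (-12835 + 14987)*(-8578 - 2874)) + 1280 = (14091 + 2152*(-11452)) + 1280 = (14091 - 24644704) + 1280 = -24630613 + 1280 = -24629333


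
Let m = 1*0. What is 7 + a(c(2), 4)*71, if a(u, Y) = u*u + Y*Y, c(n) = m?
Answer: 1143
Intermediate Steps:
m = 0
c(n) = 0
a(u, Y) = Y² + u² (a(u, Y) = u² + Y² = Y² + u²)
7 + a(c(2), 4)*71 = 7 + (4² + 0²)*71 = 7 + (16 + 0)*71 = 7 + 16*71 = 7 + 1136 = 1143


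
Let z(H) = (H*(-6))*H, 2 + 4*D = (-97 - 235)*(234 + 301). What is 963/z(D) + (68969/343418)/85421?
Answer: 525152517579773/231377554357927927138 ≈ 2.2697e-6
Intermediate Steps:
D = -88811/2 (D = -½ + ((-97 - 235)*(234 + 301))/4 = -½ + (-332*535)/4 = -½ + (¼)*(-177620) = -½ - 44405 = -88811/2 ≈ -44406.)
z(H) = -6*H² (z(H) = (-6*H)*H = -6*H²)
963/z(D) + (68969/343418)/85421 = 963/((-6*(-88811/2)²)) + (68969/343418)/85421 = 963/((-6*7887393721/4)) + (68969*(1/343418))*(1/85421) = 963/(-23662181163/2) + (68969/343418)*(1/85421) = 963*(-2/23662181163) + 68969/29335108978 = -642/7887393721 + 68969/29335108978 = 525152517579773/231377554357927927138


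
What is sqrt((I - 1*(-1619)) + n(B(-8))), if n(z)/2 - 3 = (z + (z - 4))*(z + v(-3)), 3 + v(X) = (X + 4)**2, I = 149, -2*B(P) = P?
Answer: sqrt(1790) ≈ 42.308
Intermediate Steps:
B(P) = -P/2
v(X) = -3 + (4 + X)**2 (v(X) = -3 + (X + 4)**2 = -3 + (4 + X)**2)
n(z) = 6 + 2*(-4 + 2*z)*(-2 + z) (n(z) = 6 + 2*((z + (z - 4))*(z + (-3 + (4 - 3)**2))) = 6 + 2*((z + (-4 + z))*(z + (-3 + 1**2))) = 6 + 2*((-4 + 2*z)*(z + (-3 + 1))) = 6 + 2*((-4 + 2*z)*(z - 2)) = 6 + 2*((-4 + 2*z)*(-2 + z)) = 6 + 2*(-4 + 2*z)*(-2 + z))
sqrt((I - 1*(-1619)) + n(B(-8))) = sqrt((149 - 1*(-1619)) + (22 - (-8)*(-8) + 4*(-1/2*(-8))**2)) = sqrt((149 + 1619) + (22 - 16*4 + 4*4**2)) = sqrt(1768 + (22 - 64 + 4*16)) = sqrt(1768 + (22 - 64 + 64)) = sqrt(1768 + 22) = sqrt(1790)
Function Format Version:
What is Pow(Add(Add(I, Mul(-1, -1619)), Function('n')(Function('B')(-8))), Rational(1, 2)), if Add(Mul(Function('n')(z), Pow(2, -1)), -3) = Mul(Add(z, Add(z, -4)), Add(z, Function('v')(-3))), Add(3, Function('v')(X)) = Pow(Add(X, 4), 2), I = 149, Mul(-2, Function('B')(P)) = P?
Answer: Pow(1790, Rational(1, 2)) ≈ 42.308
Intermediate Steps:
Function('B')(P) = Mul(Rational(-1, 2), P)
Function('v')(X) = Add(-3, Pow(Add(4, X), 2)) (Function('v')(X) = Add(-3, Pow(Add(X, 4), 2)) = Add(-3, Pow(Add(4, X), 2)))
Function('n')(z) = Add(6, Mul(2, Add(-4, Mul(2, z)), Add(-2, z))) (Function('n')(z) = Add(6, Mul(2, Mul(Add(z, Add(z, -4)), Add(z, Add(-3, Pow(Add(4, -3), 2)))))) = Add(6, Mul(2, Mul(Add(z, Add(-4, z)), Add(z, Add(-3, Pow(1, 2)))))) = Add(6, Mul(2, Mul(Add(-4, Mul(2, z)), Add(z, Add(-3, 1))))) = Add(6, Mul(2, Mul(Add(-4, Mul(2, z)), Add(z, -2)))) = Add(6, Mul(2, Mul(Add(-4, Mul(2, z)), Add(-2, z)))) = Add(6, Mul(2, Add(-4, Mul(2, z)), Add(-2, z))))
Pow(Add(Add(I, Mul(-1, -1619)), Function('n')(Function('B')(-8))), Rational(1, 2)) = Pow(Add(Add(149, Mul(-1, -1619)), Add(22, Mul(-16, Mul(Rational(-1, 2), -8)), Mul(4, Pow(Mul(Rational(-1, 2), -8), 2)))), Rational(1, 2)) = Pow(Add(Add(149, 1619), Add(22, Mul(-16, 4), Mul(4, Pow(4, 2)))), Rational(1, 2)) = Pow(Add(1768, Add(22, -64, Mul(4, 16))), Rational(1, 2)) = Pow(Add(1768, Add(22, -64, 64)), Rational(1, 2)) = Pow(Add(1768, 22), Rational(1, 2)) = Pow(1790, Rational(1, 2))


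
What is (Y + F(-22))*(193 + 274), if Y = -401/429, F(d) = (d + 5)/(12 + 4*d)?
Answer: -10826461/32604 ≈ -332.06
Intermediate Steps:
F(d) = (5 + d)/(12 + 4*d)
Y = -401/429 (Y = -401*1/429 = -401/429 ≈ -0.93473)
(Y + F(-22))*(193 + 274) = (-401/429 + (5 - 22)/(4*(3 - 22)))*(193 + 274) = (-401/429 + (¼)*(-17)/(-19))*467 = (-401/429 + (¼)*(-1/19)*(-17))*467 = (-401/429 + 17/76)*467 = -23183/32604*467 = -10826461/32604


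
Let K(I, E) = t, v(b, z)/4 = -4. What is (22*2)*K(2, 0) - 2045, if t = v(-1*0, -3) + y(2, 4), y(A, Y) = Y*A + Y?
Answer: -2221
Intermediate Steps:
v(b, z) = -16 (v(b, z) = 4*(-4) = -16)
y(A, Y) = Y + A*Y (y(A, Y) = A*Y + Y = Y + A*Y)
t = -4 (t = -16 + 4*(1 + 2) = -16 + 4*3 = -16 + 12 = -4)
K(I, E) = -4
(22*2)*K(2, 0) - 2045 = (22*2)*(-4) - 2045 = 44*(-4) - 2045 = -176 - 2045 = -2221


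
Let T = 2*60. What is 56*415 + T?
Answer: 23360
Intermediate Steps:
T = 120
56*415 + T = 56*415 + 120 = 23240 + 120 = 23360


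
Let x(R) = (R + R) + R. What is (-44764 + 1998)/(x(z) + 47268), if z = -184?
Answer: -21383/23358 ≈ -0.91545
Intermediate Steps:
x(R) = 3*R (x(R) = 2*R + R = 3*R)
(-44764 + 1998)/(x(z) + 47268) = (-44764 + 1998)/(3*(-184) + 47268) = -42766/(-552 + 47268) = -42766/46716 = -42766*1/46716 = -21383/23358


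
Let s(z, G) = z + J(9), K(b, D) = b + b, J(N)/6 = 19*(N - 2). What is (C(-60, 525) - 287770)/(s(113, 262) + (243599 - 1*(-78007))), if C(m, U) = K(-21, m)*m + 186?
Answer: -21928/24809 ≈ -0.88387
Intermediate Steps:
J(N) = -228 + 114*N (J(N) = 6*(19*(N - 2)) = 6*(19*(-2 + N)) = 6*(-38 + 19*N) = -228 + 114*N)
K(b, D) = 2*b
s(z, G) = 798 + z (s(z, G) = z + (-228 + 114*9) = z + (-228 + 1026) = z + 798 = 798 + z)
C(m, U) = 186 - 42*m (C(m, U) = (2*(-21))*m + 186 = -42*m + 186 = 186 - 42*m)
(C(-60, 525) - 287770)/(s(113, 262) + (243599 - 1*(-78007))) = ((186 - 42*(-60)) - 287770)/((798 + 113) + (243599 - 1*(-78007))) = ((186 + 2520) - 287770)/(911 + (243599 + 78007)) = (2706 - 287770)/(911 + 321606) = -285064/322517 = -285064*1/322517 = -21928/24809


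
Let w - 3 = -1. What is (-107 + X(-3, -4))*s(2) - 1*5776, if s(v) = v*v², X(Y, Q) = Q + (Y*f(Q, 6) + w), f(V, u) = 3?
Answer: -6720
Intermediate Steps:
w = 2 (w = 3 - 1 = 2)
X(Y, Q) = 2 + Q + 3*Y (X(Y, Q) = Q + (Y*3 + 2) = Q + (3*Y + 2) = Q + (2 + 3*Y) = 2 + Q + 3*Y)
s(v) = v³
(-107 + X(-3, -4))*s(2) - 1*5776 = (-107 + (2 - 4 + 3*(-3)))*2³ - 1*5776 = (-107 + (2 - 4 - 9))*8 - 5776 = (-107 - 11)*8 - 5776 = -118*8 - 5776 = -944 - 5776 = -6720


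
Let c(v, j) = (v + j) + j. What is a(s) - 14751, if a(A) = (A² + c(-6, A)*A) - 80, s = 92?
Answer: 10009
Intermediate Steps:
c(v, j) = v + 2*j (c(v, j) = (j + v) + j = v + 2*j)
a(A) = -80 + A² + A*(-6 + 2*A) (a(A) = (A² + (-6 + 2*A)*A) - 80 = (A² + A*(-6 + 2*A)) - 80 = -80 + A² + A*(-6 + 2*A))
a(s) - 14751 = (-80 - 6*92 + 3*92²) - 14751 = (-80 - 552 + 3*8464) - 14751 = (-80 - 552 + 25392) - 14751 = 24760 - 14751 = 10009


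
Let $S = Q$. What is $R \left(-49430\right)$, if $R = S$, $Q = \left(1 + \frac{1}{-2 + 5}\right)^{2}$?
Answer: $- \frac{790880}{9} \approx -87876.0$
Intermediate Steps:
$Q = \frac{16}{9}$ ($Q = \left(1 + \frac{1}{3}\right)^{2} = \left(\frac{4}{3}\right)^{2} = \frac{16}{9} \approx 1.7778$)
$S = \frac{16}{9} \approx 1.7778$
$R = \frac{16}{9} \approx 1.7778$
$R \left(-49430\right) = \frac{16}{9} \left(-49430\right) = - \frac{790880}{9}$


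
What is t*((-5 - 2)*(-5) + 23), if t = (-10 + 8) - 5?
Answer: -406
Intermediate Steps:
t = -7 (t = -2 - 5 = -7)
t*((-5 - 2)*(-5) + 23) = -7*((-5 - 2)*(-5) + 23) = -7*(-7*(-5) + 23) = -7*(35 + 23) = -7*58 = -406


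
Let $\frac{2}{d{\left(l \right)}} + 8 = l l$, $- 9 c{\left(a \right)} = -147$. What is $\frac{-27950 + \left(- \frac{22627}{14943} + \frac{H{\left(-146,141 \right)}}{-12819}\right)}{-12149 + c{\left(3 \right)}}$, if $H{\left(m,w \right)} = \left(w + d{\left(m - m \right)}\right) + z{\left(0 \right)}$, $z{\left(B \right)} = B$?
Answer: $\frac{419940025011}{182279582488} \approx 2.3038$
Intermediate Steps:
$c{\left(a \right)} = \frac{49}{3}$ ($c{\left(a \right)} = \left(- \frac{1}{9}\right) \left(-147\right) = \frac{49}{3}$)
$d{\left(l \right)} = \frac{2}{-8 + l^{2}}$ ($d{\left(l \right)} = \frac{2}{-8 + l l} = \frac{2}{-8 + l^{2}}$)
$H{\left(m,w \right)} = - \frac{1}{4} + w$ ($H{\left(m,w \right)} = \left(w + \frac{2}{-8 + \left(m - m\right)^{2}}\right) + 0 = \left(w + \frac{2}{-8 + 0^{2}}\right) + 0 = \left(w + \frac{2}{-8 + 0}\right) + 0 = \left(w + \frac{2}{-8}\right) + 0 = \left(w + 2 \left(- \frac{1}{8}\right)\right) + 0 = \left(w - \frac{1}{4}\right) + 0 = \left(- \frac{1}{4} + w\right) + 0 = - \frac{1}{4} + w$)
$\frac{-27950 + \left(- \frac{22627}{14943} + \frac{H{\left(-146,141 \right)}}{-12819}\right)}{-12149 + c{\left(3 \right)}} = \frac{-27950 - \left(\frac{1331}{879} - \frac{- \frac{1}{4} + 141}{-12819}\right)}{-12149 + \frac{49}{3}} = \frac{-27950 + \left(\left(-22627\right) \frac{1}{14943} + \frac{563}{4} \left(- \frac{1}{12819}\right)\right)}{- \frac{36398}{3}} = \left(-27950 - \frac{7638137}{5007956}\right) \left(- \frac{3}{36398}\right) = \left(- \frac{139980008337}{5007956}\right) \left(- \frac{3}{36398}\right) = \frac{419940025011}{182279582488}$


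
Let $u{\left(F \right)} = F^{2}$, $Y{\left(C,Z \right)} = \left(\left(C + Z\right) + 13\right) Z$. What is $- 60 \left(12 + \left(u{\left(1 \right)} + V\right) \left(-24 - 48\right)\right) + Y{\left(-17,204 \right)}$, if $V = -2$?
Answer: $35760$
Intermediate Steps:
$Y{\left(C,Z \right)} = Z \left(13 + C + Z\right)$ ($Y{\left(C,Z \right)} = \left(13 + C + Z\right) Z = Z \left(13 + C + Z\right)$)
$- 60 \left(12 + \left(u{\left(1 \right)} + V\right) \left(-24 - 48\right)\right) + Y{\left(-17,204 \right)} = - 60 \left(12 + \left(1^{2} - 2\right) \left(-24 - 48\right)\right) + 204 \left(13 - 17 + 204\right) = - 60 \left(12 + \left(1 - 2\right) \left(-72\right)\right) + 204 \cdot 200 = - 60 \left(12 - -72\right) + 40800 = - 60 \left(12 + 72\right) + 40800 = \left(-60\right) 84 + 40800 = -5040 + 40800 = 35760$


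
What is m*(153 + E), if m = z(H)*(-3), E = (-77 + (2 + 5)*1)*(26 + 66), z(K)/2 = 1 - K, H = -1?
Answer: 75444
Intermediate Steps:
z(K) = 2 - 2*K (z(K) = 2*(1 - K) = 2 - 2*K)
E = -6440 (E = (-77 + 7*1)*92 = (-77 + 7)*92 = -70*92 = -6440)
m = -12 (m = (2 - 2*(-1))*(-3) = (2 + 2)*(-3) = 4*(-3) = -12)
m*(153 + E) = -12*(153 - 6440) = -12*(-6287) = 75444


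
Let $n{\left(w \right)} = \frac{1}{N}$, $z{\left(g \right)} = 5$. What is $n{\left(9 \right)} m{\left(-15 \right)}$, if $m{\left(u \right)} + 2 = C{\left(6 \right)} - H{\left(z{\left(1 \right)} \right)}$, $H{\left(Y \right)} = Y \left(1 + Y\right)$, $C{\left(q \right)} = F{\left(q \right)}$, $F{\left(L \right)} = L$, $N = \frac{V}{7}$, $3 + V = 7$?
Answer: $- \frac{91}{2} \approx -45.5$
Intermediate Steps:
$V = 4$ ($V = -3 + 7 = 4$)
$N = \frac{4}{7} \approx 0.57143$
$C{\left(q \right)} = q$
$m{\left(u \right)} = -26$ ($m{\left(u \right)} = -2 + \left(6 - 5 \left(1 + 5\right)\right) = -2 + \left(6 - 5 \cdot 6\right) = -2 + \left(6 - 30\right) = -2 - 24 = -26$)
$n{\left(w \right)} = \frac{7}{4}$ ($n{\left(w \right)} = \frac{1}{\frac{4}{7}} = \frac{7}{4}$)
$n{\left(9 \right)} m{\left(-15 \right)} = \frac{7}{4} \left(-26\right) = - \frac{91}{2}$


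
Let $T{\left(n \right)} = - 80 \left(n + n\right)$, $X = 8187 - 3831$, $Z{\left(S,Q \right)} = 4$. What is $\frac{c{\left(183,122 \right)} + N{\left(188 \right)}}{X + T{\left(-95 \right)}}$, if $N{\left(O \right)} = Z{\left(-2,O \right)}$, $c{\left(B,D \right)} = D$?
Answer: $\frac{63}{9778} \approx 0.006443$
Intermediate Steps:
$N{\left(O \right)} = 4$
$X = 4356$ ($X = 8187 - 3831 = 4356$)
$T{\left(n \right)} = - 160 n$ ($T{\left(n \right)} = - 80 \cdot 2 n = - 160 n$)
$\frac{c{\left(183,122 \right)} + N{\left(188 \right)}}{X + T{\left(-95 \right)}} = \frac{122 + 4}{4356 - -15200} = \frac{126}{4356 + 15200} = \frac{126}{19556} = 126 \cdot \frac{1}{19556} = \frac{63}{9778}$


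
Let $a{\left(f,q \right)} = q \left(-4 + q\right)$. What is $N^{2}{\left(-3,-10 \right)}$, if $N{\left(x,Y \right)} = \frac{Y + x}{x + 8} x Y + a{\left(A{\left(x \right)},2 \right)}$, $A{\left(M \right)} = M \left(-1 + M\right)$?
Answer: $6724$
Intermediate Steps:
$N{\left(x,Y \right)} = -4 + \frac{Y x \left(Y + x\right)}{8 + x}$ ($N{\left(x,Y \right)} = \frac{Y + x}{x + 8} x Y + 2 \left(-4 + 2\right) = \frac{Y + x}{8 + x} x Y + 2 \left(-2\right) = \frac{Y + x}{8 + x} x Y - 4 = \frac{x \left(Y + x\right)}{8 + x} Y - 4 = \frac{Y x \left(Y + x\right)}{8 + x} - 4 = -4 + \frac{Y x \left(Y + x\right)}{8 + x}$)
$N^{2}{\left(-3,-10 \right)} = \left(\frac{-32 - -12 - 10 \left(-3\right)^{2} - 3 \left(-10\right)^{2}}{8 - 3}\right)^{2} = \left(\frac{-32 + 12 - 90 - 300}{5}\right)^{2} = \left(\frac{1}{5} \left(-410\right)\right)^{2} = \left(-82\right)^{2} = 6724$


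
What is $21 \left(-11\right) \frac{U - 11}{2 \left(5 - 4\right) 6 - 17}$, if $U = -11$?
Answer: $- \frac{5082}{5} \approx -1016.4$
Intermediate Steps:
$21 \left(-11\right) \frac{U - 11}{2 \left(5 - 4\right) 6 - 17} = 21 \left(-11\right) \frac{-11 - 11}{2 \left(5 - 4\right) 6 - 17} = - 231 \left(- \frac{22}{2 \left(5 - 4\right) 6 - 17}\right) = - 231 \left(- \frac{22}{2 \cdot 1 \cdot 6 - 17}\right) = - 231 \left(- \frac{22}{2 \cdot 6 - 17}\right) = - 231 \left(- \frac{22}{12 - 17}\right) = - 231 \left(- \frac{22}{-5}\right) = - 231 \left(\left(-22\right) \left(- \frac{1}{5}\right)\right) = \left(-231\right) \frac{22}{5} = - \frac{5082}{5}$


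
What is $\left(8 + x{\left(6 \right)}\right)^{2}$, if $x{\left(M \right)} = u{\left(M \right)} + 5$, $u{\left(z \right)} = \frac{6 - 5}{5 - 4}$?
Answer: $196$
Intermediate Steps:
$u{\left(z \right)} = 1$ ($u{\left(z \right)} = 1 \cdot 1^{-1} = 1 \cdot 1 = 1$)
$x{\left(M \right)} = 6$ ($x{\left(M \right)} = 1 + 5 = 6$)
$\left(8 + x{\left(6 \right)}\right)^{2} = \left(8 + 6\right)^{2} = 14^{2} = 196$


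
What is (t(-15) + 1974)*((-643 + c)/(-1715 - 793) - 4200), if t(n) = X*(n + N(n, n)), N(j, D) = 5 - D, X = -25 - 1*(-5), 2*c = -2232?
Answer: -9868335017/1254 ≈ -7.8695e+6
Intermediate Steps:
c = -1116 (c = (½)*(-2232) = -1116)
X = -20 (X = -25 + 5 = -20)
t(n) = -100 (t(n) = -20*(n + (5 - n)) = -20*5 = -100)
(t(-15) + 1974)*((-643 + c)/(-1715 - 793) - 4200) = (-100 + 1974)*((-643 - 1116)/(-1715 - 793) - 4200) = 1874*(-1759/(-2508) - 4200) = 1874*(-1759*(-1/2508) - 4200) = 1874*(1759/2508 - 4200) = 1874*(-10531841/2508) = -9868335017/1254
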